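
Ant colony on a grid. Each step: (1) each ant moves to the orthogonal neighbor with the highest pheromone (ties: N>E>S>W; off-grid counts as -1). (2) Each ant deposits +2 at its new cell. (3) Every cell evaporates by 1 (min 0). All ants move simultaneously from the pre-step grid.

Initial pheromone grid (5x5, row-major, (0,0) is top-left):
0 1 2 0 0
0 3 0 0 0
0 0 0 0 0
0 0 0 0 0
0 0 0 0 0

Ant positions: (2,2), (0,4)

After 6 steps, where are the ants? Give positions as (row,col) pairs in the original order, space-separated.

Step 1: ant0:(2,2)->N->(1,2) | ant1:(0,4)->S->(1,4)
  grid max=2 at (1,1)
Step 2: ant0:(1,2)->W->(1,1) | ant1:(1,4)->N->(0,4)
  grid max=3 at (1,1)
Step 3: ant0:(1,1)->N->(0,1) | ant1:(0,4)->S->(1,4)
  grid max=2 at (1,1)
Step 4: ant0:(0,1)->S->(1,1) | ant1:(1,4)->N->(0,4)
  grid max=3 at (1,1)
Step 5: ant0:(1,1)->N->(0,1) | ant1:(0,4)->S->(1,4)
  grid max=2 at (1,1)
Step 6: ant0:(0,1)->S->(1,1) | ant1:(1,4)->N->(0,4)
  grid max=3 at (1,1)

(1,1) (0,4)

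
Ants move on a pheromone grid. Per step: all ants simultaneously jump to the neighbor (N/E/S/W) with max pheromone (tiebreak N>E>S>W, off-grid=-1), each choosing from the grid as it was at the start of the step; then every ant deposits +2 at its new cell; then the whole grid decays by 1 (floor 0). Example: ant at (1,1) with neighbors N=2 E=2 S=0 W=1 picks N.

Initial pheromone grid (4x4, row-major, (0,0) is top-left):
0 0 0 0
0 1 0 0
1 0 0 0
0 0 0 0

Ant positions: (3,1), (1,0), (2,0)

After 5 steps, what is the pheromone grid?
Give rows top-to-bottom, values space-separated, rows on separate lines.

After step 1: ants at (2,1),(1,1),(1,0)
  0 0 0 0
  1 2 0 0
  0 1 0 0
  0 0 0 0
After step 2: ants at (1,1),(2,1),(1,1)
  0 0 0 0
  0 5 0 0
  0 2 0 0
  0 0 0 0
After step 3: ants at (2,1),(1,1),(2,1)
  0 0 0 0
  0 6 0 0
  0 5 0 0
  0 0 0 0
After step 4: ants at (1,1),(2,1),(1,1)
  0 0 0 0
  0 9 0 0
  0 6 0 0
  0 0 0 0
After step 5: ants at (2,1),(1,1),(2,1)
  0 0 0 0
  0 10 0 0
  0 9 0 0
  0 0 0 0

0 0 0 0
0 10 0 0
0 9 0 0
0 0 0 0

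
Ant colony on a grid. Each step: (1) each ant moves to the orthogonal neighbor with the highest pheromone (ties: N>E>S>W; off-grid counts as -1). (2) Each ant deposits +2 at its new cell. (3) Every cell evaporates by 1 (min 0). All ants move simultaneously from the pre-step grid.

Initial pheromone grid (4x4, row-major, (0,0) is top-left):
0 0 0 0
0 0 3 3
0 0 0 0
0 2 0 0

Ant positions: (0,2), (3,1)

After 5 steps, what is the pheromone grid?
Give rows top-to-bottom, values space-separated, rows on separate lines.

After step 1: ants at (1,2),(2,1)
  0 0 0 0
  0 0 4 2
  0 1 0 0
  0 1 0 0
After step 2: ants at (1,3),(3,1)
  0 0 0 0
  0 0 3 3
  0 0 0 0
  0 2 0 0
After step 3: ants at (1,2),(2,1)
  0 0 0 0
  0 0 4 2
  0 1 0 0
  0 1 0 0
After step 4: ants at (1,3),(3,1)
  0 0 0 0
  0 0 3 3
  0 0 0 0
  0 2 0 0
After step 5: ants at (1,2),(2,1)
  0 0 0 0
  0 0 4 2
  0 1 0 0
  0 1 0 0

0 0 0 0
0 0 4 2
0 1 0 0
0 1 0 0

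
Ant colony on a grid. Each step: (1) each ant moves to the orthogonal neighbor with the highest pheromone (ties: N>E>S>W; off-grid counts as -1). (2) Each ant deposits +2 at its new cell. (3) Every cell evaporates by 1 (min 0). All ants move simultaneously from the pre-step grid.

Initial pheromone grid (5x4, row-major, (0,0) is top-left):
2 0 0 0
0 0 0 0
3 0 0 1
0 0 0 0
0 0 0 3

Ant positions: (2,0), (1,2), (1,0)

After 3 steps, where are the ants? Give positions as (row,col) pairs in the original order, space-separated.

Step 1: ant0:(2,0)->N->(1,0) | ant1:(1,2)->N->(0,2) | ant2:(1,0)->S->(2,0)
  grid max=4 at (2,0)
Step 2: ant0:(1,0)->S->(2,0) | ant1:(0,2)->E->(0,3) | ant2:(2,0)->N->(1,0)
  grid max=5 at (2,0)
Step 3: ant0:(2,0)->N->(1,0) | ant1:(0,3)->S->(1,3) | ant2:(1,0)->S->(2,0)
  grid max=6 at (2,0)

(1,0) (1,3) (2,0)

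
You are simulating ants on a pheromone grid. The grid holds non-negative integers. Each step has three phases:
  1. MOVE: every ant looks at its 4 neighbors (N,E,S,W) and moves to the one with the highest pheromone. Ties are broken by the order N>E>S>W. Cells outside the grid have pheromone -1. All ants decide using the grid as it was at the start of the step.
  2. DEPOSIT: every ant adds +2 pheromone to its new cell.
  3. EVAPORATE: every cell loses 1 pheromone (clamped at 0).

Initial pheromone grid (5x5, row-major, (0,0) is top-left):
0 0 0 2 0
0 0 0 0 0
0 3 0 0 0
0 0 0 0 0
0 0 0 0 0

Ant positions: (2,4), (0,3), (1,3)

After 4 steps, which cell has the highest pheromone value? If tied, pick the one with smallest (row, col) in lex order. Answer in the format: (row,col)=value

Step 1: ant0:(2,4)->N->(1,4) | ant1:(0,3)->E->(0,4) | ant2:(1,3)->N->(0,3)
  grid max=3 at (0,3)
Step 2: ant0:(1,4)->N->(0,4) | ant1:(0,4)->W->(0,3) | ant2:(0,3)->E->(0,4)
  grid max=4 at (0,3)
Step 3: ant0:(0,4)->W->(0,3) | ant1:(0,3)->E->(0,4) | ant2:(0,4)->W->(0,3)
  grid max=7 at (0,3)
Step 4: ant0:(0,3)->E->(0,4) | ant1:(0,4)->W->(0,3) | ant2:(0,3)->E->(0,4)
  grid max=8 at (0,3)
Final grid:
  0 0 0 8 8
  0 0 0 0 0
  0 0 0 0 0
  0 0 0 0 0
  0 0 0 0 0
Max pheromone 8 at (0,3)

Answer: (0,3)=8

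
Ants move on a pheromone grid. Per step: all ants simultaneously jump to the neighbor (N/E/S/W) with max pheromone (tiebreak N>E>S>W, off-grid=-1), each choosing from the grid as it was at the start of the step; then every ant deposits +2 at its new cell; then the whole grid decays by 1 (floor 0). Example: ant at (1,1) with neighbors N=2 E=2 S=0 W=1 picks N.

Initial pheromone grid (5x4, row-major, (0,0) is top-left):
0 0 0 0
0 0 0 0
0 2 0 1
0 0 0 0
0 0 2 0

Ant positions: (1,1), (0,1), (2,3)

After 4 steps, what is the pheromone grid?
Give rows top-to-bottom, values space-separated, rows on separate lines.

After step 1: ants at (2,1),(0,2),(1,3)
  0 0 1 0
  0 0 0 1
  0 3 0 0
  0 0 0 0
  0 0 1 0
After step 2: ants at (1,1),(0,3),(0,3)
  0 0 0 3
  0 1 0 0
  0 2 0 0
  0 0 0 0
  0 0 0 0
After step 3: ants at (2,1),(1,3),(1,3)
  0 0 0 2
  0 0 0 3
  0 3 0 0
  0 0 0 0
  0 0 0 0
After step 4: ants at (1,1),(0,3),(0,3)
  0 0 0 5
  0 1 0 2
  0 2 0 0
  0 0 0 0
  0 0 0 0

0 0 0 5
0 1 0 2
0 2 0 0
0 0 0 0
0 0 0 0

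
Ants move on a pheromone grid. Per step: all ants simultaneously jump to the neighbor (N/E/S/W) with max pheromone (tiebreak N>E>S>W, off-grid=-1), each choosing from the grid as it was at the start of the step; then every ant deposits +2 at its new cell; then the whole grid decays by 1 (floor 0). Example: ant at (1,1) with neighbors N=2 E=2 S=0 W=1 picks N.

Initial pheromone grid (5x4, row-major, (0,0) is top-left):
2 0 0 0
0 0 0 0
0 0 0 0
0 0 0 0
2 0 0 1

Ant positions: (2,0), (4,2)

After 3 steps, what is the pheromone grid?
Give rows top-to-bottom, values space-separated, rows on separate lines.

After step 1: ants at (1,0),(4,3)
  1 0 0 0
  1 0 0 0
  0 0 0 0
  0 0 0 0
  1 0 0 2
After step 2: ants at (0,0),(3,3)
  2 0 0 0
  0 0 0 0
  0 0 0 0
  0 0 0 1
  0 0 0 1
After step 3: ants at (0,1),(4,3)
  1 1 0 0
  0 0 0 0
  0 0 0 0
  0 0 0 0
  0 0 0 2

1 1 0 0
0 0 0 0
0 0 0 0
0 0 0 0
0 0 0 2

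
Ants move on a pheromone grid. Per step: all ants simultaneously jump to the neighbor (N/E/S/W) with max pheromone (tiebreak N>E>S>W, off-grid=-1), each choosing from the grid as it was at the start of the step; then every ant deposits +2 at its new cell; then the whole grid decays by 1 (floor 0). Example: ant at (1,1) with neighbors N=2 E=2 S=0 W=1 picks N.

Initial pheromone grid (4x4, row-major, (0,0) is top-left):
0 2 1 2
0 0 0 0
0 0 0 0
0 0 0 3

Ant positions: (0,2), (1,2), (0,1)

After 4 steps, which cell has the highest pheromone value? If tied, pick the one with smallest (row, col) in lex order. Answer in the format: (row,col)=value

Answer: (0,3)=10

Derivation:
Step 1: ant0:(0,2)->E->(0,3) | ant1:(1,2)->N->(0,2) | ant2:(0,1)->E->(0,2)
  grid max=4 at (0,2)
Step 2: ant0:(0,3)->W->(0,2) | ant1:(0,2)->E->(0,3) | ant2:(0,2)->E->(0,3)
  grid max=6 at (0,3)
Step 3: ant0:(0,2)->E->(0,3) | ant1:(0,3)->W->(0,2) | ant2:(0,3)->W->(0,2)
  grid max=8 at (0,2)
Step 4: ant0:(0,3)->W->(0,2) | ant1:(0,2)->E->(0,3) | ant2:(0,2)->E->(0,3)
  grid max=10 at (0,3)
Final grid:
  0 0 9 10
  0 0 0 0
  0 0 0 0
  0 0 0 0
Max pheromone 10 at (0,3)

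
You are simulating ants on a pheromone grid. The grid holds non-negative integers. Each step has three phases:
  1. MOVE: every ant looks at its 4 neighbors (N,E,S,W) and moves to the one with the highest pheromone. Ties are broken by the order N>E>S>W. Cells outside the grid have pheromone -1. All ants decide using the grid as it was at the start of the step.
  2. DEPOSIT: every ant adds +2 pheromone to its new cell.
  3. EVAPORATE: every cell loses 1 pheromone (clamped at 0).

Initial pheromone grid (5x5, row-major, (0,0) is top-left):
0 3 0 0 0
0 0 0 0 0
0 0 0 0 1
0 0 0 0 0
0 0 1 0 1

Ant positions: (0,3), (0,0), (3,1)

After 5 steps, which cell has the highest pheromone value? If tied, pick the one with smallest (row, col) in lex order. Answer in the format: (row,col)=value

Answer: (0,1)=8

Derivation:
Step 1: ant0:(0,3)->E->(0,4) | ant1:(0,0)->E->(0,1) | ant2:(3,1)->N->(2,1)
  grid max=4 at (0,1)
Step 2: ant0:(0,4)->S->(1,4) | ant1:(0,1)->E->(0,2) | ant2:(2,1)->N->(1,1)
  grid max=3 at (0,1)
Step 3: ant0:(1,4)->N->(0,4) | ant1:(0,2)->W->(0,1) | ant2:(1,1)->N->(0,1)
  grid max=6 at (0,1)
Step 4: ant0:(0,4)->S->(1,4) | ant1:(0,1)->E->(0,2) | ant2:(0,1)->E->(0,2)
  grid max=5 at (0,1)
Step 5: ant0:(1,4)->N->(0,4) | ant1:(0,2)->W->(0,1) | ant2:(0,2)->W->(0,1)
  grid max=8 at (0,1)
Final grid:
  0 8 2 0 1
  0 0 0 0 0
  0 0 0 0 0
  0 0 0 0 0
  0 0 0 0 0
Max pheromone 8 at (0,1)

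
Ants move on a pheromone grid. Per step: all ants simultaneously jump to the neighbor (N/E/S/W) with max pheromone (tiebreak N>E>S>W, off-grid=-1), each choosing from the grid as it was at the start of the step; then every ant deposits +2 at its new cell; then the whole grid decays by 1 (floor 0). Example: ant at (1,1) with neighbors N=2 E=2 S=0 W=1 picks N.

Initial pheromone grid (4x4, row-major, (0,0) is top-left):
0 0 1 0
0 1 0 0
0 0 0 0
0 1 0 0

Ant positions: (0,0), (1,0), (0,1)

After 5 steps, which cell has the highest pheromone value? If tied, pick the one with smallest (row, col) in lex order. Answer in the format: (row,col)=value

Step 1: ant0:(0,0)->E->(0,1) | ant1:(1,0)->E->(1,1) | ant2:(0,1)->E->(0,2)
  grid max=2 at (0,2)
Step 2: ant0:(0,1)->E->(0,2) | ant1:(1,1)->N->(0,1) | ant2:(0,2)->W->(0,1)
  grid max=4 at (0,1)
Step 3: ant0:(0,2)->W->(0,1) | ant1:(0,1)->E->(0,2) | ant2:(0,1)->E->(0,2)
  grid max=6 at (0,2)
Step 4: ant0:(0,1)->E->(0,2) | ant1:(0,2)->W->(0,1) | ant2:(0,2)->W->(0,1)
  grid max=8 at (0,1)
Step 5: ant0:(0,2)->W->(0,1) | ant1:(0,1)->E->(0,2) | ant2:(0,1)->E->(0,2)
  grid max=10 at (0,2)
Final grid:
  0 9 10 0
  0 0 0 0
  0 0 0 0
  0 0 0 0
Max pheromone 10 at (0,2)

Answer: (0,2)=10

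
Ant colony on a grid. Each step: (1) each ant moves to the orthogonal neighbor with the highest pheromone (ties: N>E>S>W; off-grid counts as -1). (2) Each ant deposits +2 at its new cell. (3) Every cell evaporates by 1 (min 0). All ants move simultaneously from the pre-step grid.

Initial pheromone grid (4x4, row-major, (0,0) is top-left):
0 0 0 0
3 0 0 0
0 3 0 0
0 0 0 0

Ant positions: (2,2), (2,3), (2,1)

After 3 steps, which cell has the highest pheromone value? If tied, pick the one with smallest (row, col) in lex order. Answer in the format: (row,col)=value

Answer: (2,1)=6

Derivation:
Step 1: ant0:(2,2)->W->(2,1) | ant1:(2,3)->N->(1,3) | ant2:(2,1)->N->(1,1)
  grid max=4 at (2,1)
Step 2: ant0:(2,1)->N->(1,1) | ant1:(1,3)->N->(0,3) | ant2:(1,1)->S->(2,1)
  grid max=5 at (2,1)
Step 3: ant0:(1,1)->S->(2,1) | ant1:(0,3)->S->(1,3) | ant2:(2,1)->N->(1,1)
  grid max=6 at (2,1)
Final grid:
  0 0 0 0
  0 3 0 1
  0 6 0 0
  0 0 0 0
Max pheromone 6 at (2,1)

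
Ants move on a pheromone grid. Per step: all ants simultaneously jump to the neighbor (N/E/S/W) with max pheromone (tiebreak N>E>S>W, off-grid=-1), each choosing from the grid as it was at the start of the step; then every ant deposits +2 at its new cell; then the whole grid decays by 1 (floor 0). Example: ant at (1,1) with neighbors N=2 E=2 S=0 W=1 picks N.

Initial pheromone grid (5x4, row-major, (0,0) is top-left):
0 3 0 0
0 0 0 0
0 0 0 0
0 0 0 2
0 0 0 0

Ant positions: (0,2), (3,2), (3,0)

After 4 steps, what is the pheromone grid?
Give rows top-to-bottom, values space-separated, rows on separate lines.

After step 1: ants at (0,1),(3,3),(2,0)
  0 4 0 0
  0 0 0 0
  1 0 0 0
  0 0 0 3
  0 0 0 0
After step 2: ants at (0,2),(2,3),(1,0)
  0 3 1 0
  1 0 0 0
  0 0 0 1
  0 0 0 2
  0 0 0 0
After step 3: ants at (0,1),(3,3),(0,0)
  1 4 0 0
  0 0 0 0
  0 0 0 0
  0 0 0 3
  0 0 0 0
After step 4: ants at (0,0),(2,3),(0,1)
  2 5 0 0
  0 0 0 0
  0 0 0 1
  0 0 0 2
  0 0 0 0

2 5 0 0
0 0 0 0
0 0 0 1
0 0 0 2
0 0 0 0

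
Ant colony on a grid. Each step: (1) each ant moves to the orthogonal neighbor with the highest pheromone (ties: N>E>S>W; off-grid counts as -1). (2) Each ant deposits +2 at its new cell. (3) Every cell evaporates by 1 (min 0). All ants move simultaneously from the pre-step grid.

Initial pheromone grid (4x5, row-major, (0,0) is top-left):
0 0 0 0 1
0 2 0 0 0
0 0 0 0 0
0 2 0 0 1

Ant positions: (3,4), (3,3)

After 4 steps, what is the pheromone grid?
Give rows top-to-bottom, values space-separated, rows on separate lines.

After step 1: ants at (2,4),(3,4)
  0 0 0 0 0
  0 1 0 0 0
  0 0 0 0 1
  0 1 0 0 2
After step 2: ants at (3,4),(2,4)
  0 0 0 0 0
  0 0 0 0 0
  0 0 0 0 2
  0 0 0 0 3
After step 3: ants at (2,4),(3,4)
  0 0 0 0 0
  0 0 0 0 0
  0 0 0 0 3
  0 0 0 0 4
After step 4: ants at (3,4),(2,4)
  0 0 0 0 0
  0 0 0 0 0
  0 0 0 0 4
  0 0 0 0 5

0 0 0 0 0
0 0 0 0 0
0 0 0 0 4
0 0 0 0 5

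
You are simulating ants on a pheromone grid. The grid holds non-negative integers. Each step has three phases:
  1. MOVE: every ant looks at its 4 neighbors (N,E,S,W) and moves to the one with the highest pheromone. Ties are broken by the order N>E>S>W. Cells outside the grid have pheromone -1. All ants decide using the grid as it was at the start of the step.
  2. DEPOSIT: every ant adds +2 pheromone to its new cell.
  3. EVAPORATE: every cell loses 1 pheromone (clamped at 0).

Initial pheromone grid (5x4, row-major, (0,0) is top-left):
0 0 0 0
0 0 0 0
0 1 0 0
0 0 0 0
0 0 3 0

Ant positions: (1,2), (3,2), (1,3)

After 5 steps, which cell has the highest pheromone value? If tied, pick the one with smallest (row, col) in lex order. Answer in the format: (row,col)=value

Step 1: ant0:(1,2)->N->(0,2) | ant1:(3,2)->S->(4,2) | ant2:(1,3)->N->(0,3)
  grid max=4 at (4,2)
Step 2: ant0:(0,2)->E->(0,3) | ant1:(4,2)->N->(3,2) | ant2:(0,3)->W->(0,2)
  grid max=3 at (4,2)
Step 3: ant0:(0,3)->W->(0,2) | ant1:(3,2)->S->(4,2) | ant2:(0,2)->E->(0,3)
  grid max=4 at (4,2)
Step 4: ant0:(0,2)->E->(0,3) | ant1:(4,2)->N->(3,2) | ant2:(0,3)->W->(0,2)
  grid max=4 at (0,2)
Step 5: ant0:(0,3)->W->(0,2) | ant1:(3,2)->S->(4,2) | ant2:(0,2)->E->(0,3)
  grid max=5 at (0,2)
Final grid:
  0 0 5 5
  0 0 0 0
  0 0 0 0
  0 0 0 0
  0 0 4 0
Max pheromone 5 at (0,2)

Answer: (0,2)=5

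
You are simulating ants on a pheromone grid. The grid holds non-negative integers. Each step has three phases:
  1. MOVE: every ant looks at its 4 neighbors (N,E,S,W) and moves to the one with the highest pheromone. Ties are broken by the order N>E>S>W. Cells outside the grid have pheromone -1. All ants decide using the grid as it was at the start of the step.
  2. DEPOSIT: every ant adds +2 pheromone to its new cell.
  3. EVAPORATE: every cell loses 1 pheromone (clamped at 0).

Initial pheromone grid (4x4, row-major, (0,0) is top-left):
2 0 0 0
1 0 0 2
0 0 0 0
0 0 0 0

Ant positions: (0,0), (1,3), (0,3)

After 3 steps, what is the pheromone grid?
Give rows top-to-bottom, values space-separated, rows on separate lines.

After step 1: ants at (1,0),(0,3),(1,3)
  1 0 0 1
  2 0 0 3
  0 0 0 0
  0 0 0 0
After step 2: ants at (0,0),(1,3),(0,3)
  2 0 0 2
  1 0 0 4
  0 0 0 0
  0 0 0 0
After step 3: ants at (1,0),(0,3),(1,3)
  1 0 0 3
  2 0 0 5
  0 0 0 0
  0 0 0 0

1 0 0 3
2 0 0 5
0 0 0 0
0 0 0 0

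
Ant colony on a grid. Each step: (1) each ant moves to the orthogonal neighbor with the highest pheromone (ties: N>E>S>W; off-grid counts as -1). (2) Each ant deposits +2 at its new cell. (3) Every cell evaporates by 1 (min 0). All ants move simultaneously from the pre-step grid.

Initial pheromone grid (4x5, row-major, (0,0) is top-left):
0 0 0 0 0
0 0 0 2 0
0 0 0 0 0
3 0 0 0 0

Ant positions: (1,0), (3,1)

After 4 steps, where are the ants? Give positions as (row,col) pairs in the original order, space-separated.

Step 1: ant0:(1,0)->N->(0,0) | ant1:(3,1)->W->(3,0)
  grid max=4 at (3,0)
Step 2: ant0:(0,0)->E->(0,1) | ant1:(3,0)->N->(2,0)
  grid max=3 at (3,0)
Step 3: ant0:(0,1)->E->(0,2) | ant1:(2,0)->S->(3,0)
  grid max=4 at (3,0)
Step 4: ant0:(0,2)->E->(0,3) | ant1:(3,0)->N->(2,0)
  grid max=3 at (3,0)

(0,3) (2,0)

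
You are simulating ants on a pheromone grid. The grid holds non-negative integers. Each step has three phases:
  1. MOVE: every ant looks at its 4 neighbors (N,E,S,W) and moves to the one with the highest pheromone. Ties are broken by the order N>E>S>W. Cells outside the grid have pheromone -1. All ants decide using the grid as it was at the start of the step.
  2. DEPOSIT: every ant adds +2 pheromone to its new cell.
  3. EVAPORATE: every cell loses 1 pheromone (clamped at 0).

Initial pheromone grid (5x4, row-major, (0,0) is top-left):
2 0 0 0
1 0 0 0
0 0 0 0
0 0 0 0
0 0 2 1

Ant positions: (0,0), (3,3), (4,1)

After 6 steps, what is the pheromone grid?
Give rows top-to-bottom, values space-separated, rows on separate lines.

After step 1: ants at (1,0),(4,3),(4,2)
  1 0 0 0
  2 0 0 0
  0 0 0 0
  0 0 0 0
  0 0 3 2
After step 2: ants at (0,0),(4,2),(4,3)
  2 0 0 0
  1 0 0 0
  0 0 0 0
  0 0 0 0
  0 0 4 3
After step 3: ants at (1,0),(4,3),(4,2)
  1 0 0 0
  2 0 0 0
  0 0 0 0
  0 0 0 0
  0 0 5 4
After step 4: ants at (0,0),(4,2),(4,3)
  2 0 0 0
  1 0 0 0
  0 0 0 0
  0 0 0 0
  0 0 6 5
After step 5: ants at (1,0),(4,3),(4,2)
  1 0 0 0
  2 0 0 0
  0 0 0 0
  0 0 0 0
  0 0 7 6
After step 6: ants at (0,0),(4,2),(4,3)
  2 0 0 0
  1 0 0 0
  0 0 0 0
  0 0 0 0
  0 0 8 7

2 0 0 0
1 0 0 0
0 0 0 0
0 0 0 0
0 0 8 7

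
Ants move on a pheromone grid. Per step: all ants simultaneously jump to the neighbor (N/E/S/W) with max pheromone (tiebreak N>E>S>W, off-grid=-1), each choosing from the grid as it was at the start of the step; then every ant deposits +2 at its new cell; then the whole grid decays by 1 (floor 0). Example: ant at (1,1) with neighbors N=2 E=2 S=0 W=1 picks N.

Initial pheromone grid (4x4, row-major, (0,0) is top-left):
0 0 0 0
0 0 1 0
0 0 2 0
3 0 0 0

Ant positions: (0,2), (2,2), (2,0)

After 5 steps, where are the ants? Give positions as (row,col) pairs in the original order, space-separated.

Step 1: ant0:(0,2)->S->(1,2) | ant1:(2,2)->N->(1,2) | ant2:(2,0)->S->(3,0)
  grid max=4 at (1,2)
Step 2: ant0:(1,2)->S->(2,2) | ant1:(1,2)->S->(2,2) | ant2:(3,0)->N->(2,0)
  grid max=4 at (2,2)
Step 3: ant0:(2,2)->N->(1,2) | ant1:(2,2)->N->(1,2) | ant2:(2,0)->S->(3,0)
  grid max=6 at (1,2)
Step 4: ant0:(1,2)->S->(2,2) | ant1:(1,2)->S->(2,2) | ant2:(3,0)->N->(2,0)
  grid max=6 at (2,2)
Step 5: ant0:(2,2)->N->(1,2) | ant1:(2,2)->N->(1,2) | ant2:(2,0)->S->(3,0)
  grid max=8 at (1,2)

(1,2) (1,2) (3,0)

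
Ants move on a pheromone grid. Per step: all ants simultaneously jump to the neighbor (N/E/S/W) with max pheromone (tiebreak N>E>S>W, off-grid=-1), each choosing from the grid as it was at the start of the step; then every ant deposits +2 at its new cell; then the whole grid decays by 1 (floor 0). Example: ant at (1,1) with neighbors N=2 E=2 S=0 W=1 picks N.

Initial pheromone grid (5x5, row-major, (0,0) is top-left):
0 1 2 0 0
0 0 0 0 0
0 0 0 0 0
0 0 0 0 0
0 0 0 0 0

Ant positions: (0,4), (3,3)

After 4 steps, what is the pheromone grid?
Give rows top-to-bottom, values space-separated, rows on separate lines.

After step 1: ants at (1,4),(2,3)
  0 0 1 0 0
  0 0 0 0 1
  0 0 0 1 0
  0 0 0 0 0
  0 0 0 0 0
After step 2: ants at (0,4),(1,3)
  0 0 0 0 1
  0 0 0 1 0
  0 0 0 0 0
  0 0 0 0 0
  0 0 0 0 0
After step 3: ants at (1,4),(0,3)
  0 0 0 1 0
  0 0 0 0 1
  0 0 0 0 0
  0 0 0 0 0
  0 0 0 0 0
After step 4: ants at (0,4),(0,4)
  0 0 0 0 3
  0 0 0 0 0
  0 0 0 0 0
  0 0 0 0 0
  0 0 0 0 0

0 0 0 0 3
0 0 0 0 0
0 0 0 0 0
0 0 0 0 0
0 0 0 0 0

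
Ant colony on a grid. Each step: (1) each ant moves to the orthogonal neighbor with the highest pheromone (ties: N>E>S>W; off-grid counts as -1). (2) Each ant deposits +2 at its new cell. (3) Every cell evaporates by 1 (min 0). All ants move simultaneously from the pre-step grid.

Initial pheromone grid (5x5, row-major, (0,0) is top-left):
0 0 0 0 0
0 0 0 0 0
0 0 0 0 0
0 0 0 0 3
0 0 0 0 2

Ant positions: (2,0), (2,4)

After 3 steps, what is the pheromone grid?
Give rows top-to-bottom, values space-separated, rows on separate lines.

After step 1: ants at (1,0),(3,4)
  0 0 0 0 0
  1 0 0 0 0
  0 0 0 0 0
  0 0 0 0 4
  0 0 0 0 1
After step 2: ants at (0,0),(4,4)
  1 0 0 0 0
  0 0 0 0 0
  0 0 0 0 0
  0 0 0 0 3
  0 0 0 0 2
After step 3: ants at (0,1),(3,4)
  0 1 0 0 0
  0 0 0 0 0
  0 0 0 0 0
  0 0 0 0 4
  0 0 0 0 1

0 1 0 0 0
0 0 0 0 0
0 0 0 0 0
0 0 0 0 4
0 0 0 0 1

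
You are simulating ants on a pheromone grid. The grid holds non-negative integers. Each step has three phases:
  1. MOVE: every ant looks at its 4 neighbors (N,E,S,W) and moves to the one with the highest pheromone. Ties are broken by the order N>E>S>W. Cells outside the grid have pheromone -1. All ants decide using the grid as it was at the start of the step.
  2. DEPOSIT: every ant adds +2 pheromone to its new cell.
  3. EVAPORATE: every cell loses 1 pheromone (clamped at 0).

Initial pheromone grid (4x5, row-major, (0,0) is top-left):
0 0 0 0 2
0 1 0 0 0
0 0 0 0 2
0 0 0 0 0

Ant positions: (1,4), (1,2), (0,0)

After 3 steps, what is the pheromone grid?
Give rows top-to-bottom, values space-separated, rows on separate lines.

After step 1: ants at (0,4),(1,1),(0,1)
  0 1 0 0 3
  0 2 0 0 0
  0 0 0 0 1
  0 0 0 0 0
After step 2: ants at (1,4),(0,1),(1,1)
  0 2 0 0 2
  0 3 0 0 1
  0 0 0 0 0
  0 0 0 0 0
After step 3: ants at (0,4),(1,1),(0,1)
  0 3 0 0 3
  0 4 0 0 0
  0 0 0 0 0
  0 0 0 0 0

0 3 0 0 3
0 4 0 0 0
0 0 0 0 0
0 0 0 0 0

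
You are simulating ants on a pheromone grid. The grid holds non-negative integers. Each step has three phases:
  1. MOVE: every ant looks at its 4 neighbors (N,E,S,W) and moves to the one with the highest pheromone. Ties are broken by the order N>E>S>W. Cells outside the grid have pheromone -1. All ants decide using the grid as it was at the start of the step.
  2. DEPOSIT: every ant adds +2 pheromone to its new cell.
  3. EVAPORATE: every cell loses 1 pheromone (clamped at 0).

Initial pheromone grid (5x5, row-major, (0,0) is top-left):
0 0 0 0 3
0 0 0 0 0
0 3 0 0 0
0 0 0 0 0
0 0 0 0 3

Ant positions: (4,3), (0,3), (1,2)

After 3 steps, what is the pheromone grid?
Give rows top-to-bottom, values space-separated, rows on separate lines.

After step 1: ants at (4,4),(0,4),(0,2)
  0 0 1 0 4
  0 0 0 0 0
  0 2 0 0 0
  0 0 0 0 0
  0 0 0 0 4
After step 2: ants at (3,4),(1,4),(0,3)
  0 0 0 1 3
  0 0 0 0 1
  0 1 0 0 0
  0 0 0 0 1
  0 0 0 0 3
After step 3: ants at (4,4),(0,4),(0,4)
  0 0 0 0 6
  0 0 0 0 0
  0 0 0 0 0
  0 0 0 0 0
  0 0 0 0 4

0 0 0 0 6
0 0 0 0 0
0 0 0 0 0
0 0 0 0 0
0 0 0 0 4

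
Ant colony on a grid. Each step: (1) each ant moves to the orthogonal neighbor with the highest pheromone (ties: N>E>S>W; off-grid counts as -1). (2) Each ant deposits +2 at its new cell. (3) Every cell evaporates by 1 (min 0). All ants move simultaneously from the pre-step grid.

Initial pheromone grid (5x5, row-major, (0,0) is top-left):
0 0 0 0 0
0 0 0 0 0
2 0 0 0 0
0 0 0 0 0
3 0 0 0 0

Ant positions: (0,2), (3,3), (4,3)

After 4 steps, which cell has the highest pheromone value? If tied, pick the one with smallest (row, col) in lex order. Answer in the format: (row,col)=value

Answer: (2,3)=4

Derivation:
Step 1: ant0:(0,2)->E->(0,3) | ant1:(3,3)->N->(2,3) | ant2:(4,3)->N->(3,3)
  grid max=2 at (4,0)
Step 2: ant0:(0,3)->E->(0,4) | ant1:(2,3)->S->(3,3) | ant2:(3,3)->N->(2,3)
  grid max=2 at (2,3)
Step 3: ant0:(0,4)->S->(1,4) | ant1:(3,3)->N->(2,3) | ant2:(2,3)->S->(3,3)
  grid max=3 at (2,3)
Step 4: ant0:(1,4)->N->(0,4) | ant1:(2,3)->S->(3,3) | ant2:(3,3)->N->(2,3)
  grid max=4 at (2,3)
Final grid:
  0 0 0 0 1
  0 0 0 0 0
  0 0 0 4 0
  0 0 0 4 0
  0 0 0 0 0
Max pheromone 4 at (2,3)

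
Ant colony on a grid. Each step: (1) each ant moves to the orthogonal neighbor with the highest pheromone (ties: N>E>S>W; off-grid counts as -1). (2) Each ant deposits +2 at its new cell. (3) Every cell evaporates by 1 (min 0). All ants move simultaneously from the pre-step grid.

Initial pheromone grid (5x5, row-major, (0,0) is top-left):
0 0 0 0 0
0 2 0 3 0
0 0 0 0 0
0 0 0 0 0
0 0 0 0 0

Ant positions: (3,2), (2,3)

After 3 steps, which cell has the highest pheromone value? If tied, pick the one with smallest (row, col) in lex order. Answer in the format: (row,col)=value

Answer: (1,3)=6

Derivation:
Step 1: ant0:(3,2)->N->(2,2) | ant1:(2,3)->N->(1,3)
  grid max=4 at (1,3)
Step 2: ant0:(2,2)->N->(1,2) | ant1:(1,3)->N->(0,3)
  grid max=3 at (1,3)
Step 3: ant0:(1,2)->E->(1,3) | ant1:(0,3)->S->(1,3)
  grid max=6 at (1,3)
Final grid:
  0 0 0 0 0
  0 0 0 6 0
  0 0 0 0 0
  0 0 0 0 0
  0 0 0 0 0
Max pheromone 6 at (1,3)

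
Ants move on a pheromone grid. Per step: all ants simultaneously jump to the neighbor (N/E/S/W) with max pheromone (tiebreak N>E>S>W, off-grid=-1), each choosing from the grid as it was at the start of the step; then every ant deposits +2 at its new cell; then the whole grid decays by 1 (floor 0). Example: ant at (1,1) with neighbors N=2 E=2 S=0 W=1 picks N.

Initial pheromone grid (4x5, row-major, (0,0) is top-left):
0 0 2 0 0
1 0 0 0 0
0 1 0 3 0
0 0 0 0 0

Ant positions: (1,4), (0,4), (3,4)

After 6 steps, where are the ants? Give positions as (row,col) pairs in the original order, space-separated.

Step 1: ant0:(1,4)->N->(0,4) | ant1:(0,4)->S->(1,4) | ant2:(3,4)->N->(2,4)
  grid max=2 at (2,3)
Step 2: ant0:(0,4)->S->(1,4) | ant1:(1,4)->N->(0,4) | ant2:(2,4)->W->(2,3)
  grid max=3 at (2,3)
Step 3: ant0:(1,4)->N->(0,4) | ant1:(0,4)->S->(1,4) | ant2:(2,3)->N->(1,3)
  grid max=3 at (0,4)
Step 4: ant0:(0,4)->S->(1,4) | ant1:(1,4)->N->(0,4) | ant2:(1,3)->E->(1,4)
  grid max=6 at (1,4)
Step 5: ant0:(1,4)->N->(0,4) | ant1:(0,4)->S->(1,4) | ant2:(1,4)->N->(0,4)
  grid max=7 at (0,4)
Step 6: ant0:(0,4)->S->(1,4) | ant1:(1,4)->N->(0,4) | ant2:(0,4)->S->(1,4)
  grid max=10 at (1,4)

(1,4) (0,4) (1,4)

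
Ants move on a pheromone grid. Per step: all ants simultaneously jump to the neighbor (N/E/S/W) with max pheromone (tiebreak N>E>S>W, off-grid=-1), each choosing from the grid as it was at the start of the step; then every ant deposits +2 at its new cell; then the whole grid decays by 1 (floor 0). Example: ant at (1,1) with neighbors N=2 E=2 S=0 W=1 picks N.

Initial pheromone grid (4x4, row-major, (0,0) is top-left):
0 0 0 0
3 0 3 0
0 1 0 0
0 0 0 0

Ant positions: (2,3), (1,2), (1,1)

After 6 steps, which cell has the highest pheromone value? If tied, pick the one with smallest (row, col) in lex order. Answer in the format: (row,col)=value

Answer: (1,2)=15

Derivation:
Step 1: ant0:(2,3)->N->(1,3) | ant1:(1,2)->N->(0,2) | ant2:(1,1)->E->(1,2)
  grid max=4 at (1,2)
Step 2: ant0:(1,3)->W->(1,2) | ant1:(0,2)->S->(1,2) | ant2:(1,2)->N->(0,2)
  grid max=7 at (1,2)
Step 3: ant0:(1,2)->N->(0,2) | ant1:(1,2)->N->(0,2) | ant2:(0,2)->S->(1,2)
  grid max=8 at (1,2)
Step 4: ant0:(0,2)->S->(1,2) | ant1:(0,2)->S->(1,2) | ant2:(1,2)->N->(0,2)
  grid max=11 at (1,2)
Step 5: ant0:(1,2)->N->(0,2) | ant1:(1,2)->N->(0,2) | ant2:(0,2)->S->(1,2)
  grid max=12 at (1,2)
Step 6: ant0:(0,2)->S->(1,2) | ant1:(0,2)->S->(1,2) | ant2:(1,2)->N->(0,2)
  grid max=15 at (1,2)
Final grid:
  0 0 10 0
  0 0 15 0
  0 0 0 0
  0 0 0 0
Max pheromone 15 at (1,2)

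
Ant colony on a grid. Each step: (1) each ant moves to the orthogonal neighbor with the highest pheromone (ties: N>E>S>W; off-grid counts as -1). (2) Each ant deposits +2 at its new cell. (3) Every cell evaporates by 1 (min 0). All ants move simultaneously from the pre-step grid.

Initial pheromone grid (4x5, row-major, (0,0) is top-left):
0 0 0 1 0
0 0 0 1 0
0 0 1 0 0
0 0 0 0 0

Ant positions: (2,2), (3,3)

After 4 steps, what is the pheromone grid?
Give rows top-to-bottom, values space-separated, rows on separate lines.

After step 1: ants at (1,2),(2,3)
  0 0 0 0 0
  0 0 1 0 0
  0 0 0 1 0
  0 0 0 0 0
After step 2: ants at (0,2),(1,3)
  0 0 1 0 0
  0 0 0 1 0
  0 0 0 0 0
  0 0 0 0 0
After step 3: ants at (0,3),(0,3)
  0 0 0 3 0
  0 0 0 0 0
  0 0 0 0 0
  0 0 0 0 0
After step 4: ants at (0,4),(0,4)
  0 0 0 2 3
  0 0 0 0 0
  0 0 0 0 0
  0 0 0 0 0

0 0 0 2 3
0 0 0 0 0
0 0 0 0 0
0 0 0 0 0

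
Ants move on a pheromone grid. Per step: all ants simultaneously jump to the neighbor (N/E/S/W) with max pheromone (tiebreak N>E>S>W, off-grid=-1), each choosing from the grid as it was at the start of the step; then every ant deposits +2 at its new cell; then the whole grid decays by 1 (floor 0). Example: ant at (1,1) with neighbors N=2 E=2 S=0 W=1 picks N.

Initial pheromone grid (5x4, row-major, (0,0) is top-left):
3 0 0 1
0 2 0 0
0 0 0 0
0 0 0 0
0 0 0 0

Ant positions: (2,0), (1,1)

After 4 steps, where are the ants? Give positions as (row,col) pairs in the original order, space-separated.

Step 1: ant0:(2,0)->N->(1,0) | ant1:(1,1)->N->(0,1)
  grid max=2 at (0,0)
Step 2: ant0:(1,0)->N->(0,0) | ant1:(0,1)->W->(0,0)
  grid max=5 at (0,0)
Step 3: ant0:(0,0)->E->(0,1) | ant1:(0,0)->E->(0,1)
  grid max=4 at (0,0)
Step 4: ant0:(0,1)->W->(0,0) | ant1:(0,1)->W->(0,0)
  grid max=7 at (0,0)

(0,0) (0,0)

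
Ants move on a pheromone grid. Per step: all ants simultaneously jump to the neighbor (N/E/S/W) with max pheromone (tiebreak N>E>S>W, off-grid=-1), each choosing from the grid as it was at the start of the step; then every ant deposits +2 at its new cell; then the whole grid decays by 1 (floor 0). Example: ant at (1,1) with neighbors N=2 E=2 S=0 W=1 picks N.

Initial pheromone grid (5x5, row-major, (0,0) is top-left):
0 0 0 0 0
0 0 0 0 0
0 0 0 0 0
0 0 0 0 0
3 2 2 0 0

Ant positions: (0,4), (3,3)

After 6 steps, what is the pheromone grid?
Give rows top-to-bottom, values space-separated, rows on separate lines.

After step 1: ants at (1,4),(2,3)
  0 0 0 0 0
  0 0 0 0 1
  0 0 0 1 0
  0 0 0 0 0
  2 1 1 0 0
After step 2: ants at (0,4),(1,3)
  0 0 0 0 1
  0 0 0 1 0
  0 0 0 0 0
  0 0 0 0 0
  1 0 0 0 0
After step 3: ants at (1,4),(0,3)
  0 0 0 1 0
  0 0 0 0 1
  0 0 0 0 0
  0 0 0 0 0
  0 0 0 0 0
After step 4: ants at (0,4),(0,4)
  0 0 0 0 3
  0 0 0 0 0
  0 0 0 0 0
  0 0 0 0 0
  0 0 0 0 0
After step 5: ants at (1,4),(1,4)
  0 0 0 0 2
  0 0 0 0 3
  0 0 0 0 0
  0 0 0 0 0
  0 0 0 0 0
After step 6: ants at (0,4),(0,4)
  0 0 0 0 5
  0 0 0 0 2
  0 0 0 0 0
  0 0 0 0 0
  0 0 0 0 0

0 0 0 0 5
0 0 0 0 2
0 0 0 0 0
0 0 0 0 0
0 0 0 0 0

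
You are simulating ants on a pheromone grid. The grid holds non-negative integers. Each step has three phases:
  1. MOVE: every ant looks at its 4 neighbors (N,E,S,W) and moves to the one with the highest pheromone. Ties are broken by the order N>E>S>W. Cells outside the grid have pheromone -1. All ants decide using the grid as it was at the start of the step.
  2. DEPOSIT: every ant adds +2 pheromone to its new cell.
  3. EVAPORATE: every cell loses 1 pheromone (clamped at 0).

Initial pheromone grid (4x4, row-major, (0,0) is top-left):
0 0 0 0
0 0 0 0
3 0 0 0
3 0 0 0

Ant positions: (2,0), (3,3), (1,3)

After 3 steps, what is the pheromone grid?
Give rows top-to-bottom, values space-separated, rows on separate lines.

After step 1: ants at (3,0),(2,3),(0,3)
  0 0 0 1
  0 0 0 0
  2 0 0 1
  4 0 0 0
After step 2: ants at (2,0),(1,3),(1,3)
  0 0 0 0
  0 0 0 3
  3 0 0 0
  3 0 0 0
After step 3: ants at (3,0),(0,3),(0,3)
  0 0 0 3
  0 0 0 2
  2 0 0 0
  4 0 0 0

0 0 0 3
0 0 0 2
2 0 0 0
4 0 0 0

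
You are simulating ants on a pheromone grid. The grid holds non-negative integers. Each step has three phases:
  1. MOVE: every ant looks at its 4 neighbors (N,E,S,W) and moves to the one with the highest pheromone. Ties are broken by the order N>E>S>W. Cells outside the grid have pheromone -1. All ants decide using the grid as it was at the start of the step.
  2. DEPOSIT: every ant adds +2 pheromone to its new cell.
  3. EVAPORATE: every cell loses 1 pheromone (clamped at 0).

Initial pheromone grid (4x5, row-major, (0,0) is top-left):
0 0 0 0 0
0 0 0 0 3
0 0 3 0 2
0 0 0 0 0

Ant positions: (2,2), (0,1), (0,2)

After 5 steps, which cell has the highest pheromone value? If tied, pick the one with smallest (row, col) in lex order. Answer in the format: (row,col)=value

Answer: (0,2)=7

Derivation:
Step 1: ant0:(2,2)->N->(1,2) | ant1:(0,1)->E->(0,2) | ant2:(0,2)->E->(0,3)
  grid max=2 at (1,4)
Step 2: ant0:(1,2)->S->(2,2) | ant1:(0,2)->E->(0,3) | ant2:(0,3)->W->(0,2)
  grid max=3 at (2,2)
Step 3: ant0:(2,2)->N->(1,2) | ant1:(0,3)->W->(0,2) | ant2:(0,2)->E->(0,3)
  grid max=3 at (0,2)
Step 4: ant0:(1,2)->N->(0,2) | ant1:(0,2)->E->(0,3) | ant2:(0,3)->W->(0,2)
  grid max=6 at (0,2)
Step 5: ant0:(0,2)->E->(0,3) | ant1:(0,3)->W->(0,2) | ant2:(0,2)->E->(0,3)
  grid max=7 at (0,2)
Final grid:
  0 0 7 7 0
  0 0 0 0 0
  0 0 0 0 0
  0 0 0 0 0
Max pheromone 7 at (0,2)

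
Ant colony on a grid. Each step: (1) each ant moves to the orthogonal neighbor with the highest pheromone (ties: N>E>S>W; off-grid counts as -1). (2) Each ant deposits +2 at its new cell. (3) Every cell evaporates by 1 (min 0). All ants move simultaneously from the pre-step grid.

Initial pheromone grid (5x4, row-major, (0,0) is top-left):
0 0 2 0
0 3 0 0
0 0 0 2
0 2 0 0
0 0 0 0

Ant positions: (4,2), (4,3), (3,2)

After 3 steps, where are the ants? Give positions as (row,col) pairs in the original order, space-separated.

Step 1: ant0:(4,2)->N->(3,2) | ant1:(4,3)->N->(3,3) | ant2:(3,2)->W->(3,1)
  grid max=3 at (3,1)
Step 2: ant0:(3,2)->W->(3,1) | ant1:(3,3)->N->(2,3) | ant2:(3,1)->E->(3,2)
  grid max=4 at (3,1)
Step 3: ant0:(3,1)->E->(3,2) | ant1:(2,3)->N->(1,3) | ant2:(3,2)->W->(3,1)
  grid max=5 at (3,1)

(3,2) (1,3) (3,1)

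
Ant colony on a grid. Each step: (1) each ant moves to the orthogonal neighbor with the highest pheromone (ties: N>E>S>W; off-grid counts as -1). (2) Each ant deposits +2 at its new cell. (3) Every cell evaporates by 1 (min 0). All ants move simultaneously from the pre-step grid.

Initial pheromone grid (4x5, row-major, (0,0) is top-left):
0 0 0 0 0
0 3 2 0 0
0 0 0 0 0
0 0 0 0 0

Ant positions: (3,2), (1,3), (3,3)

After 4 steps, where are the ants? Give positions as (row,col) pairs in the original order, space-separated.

Step 1: ant0:(3,2)->N->(2,2) | ant1:(1,3)->W->(1,2) | ant2:(3,3)->N->(2,3)
  grid max=3 at (1,2)
Step 2: ant0:(2,2)->N->(1,2) | ant1:(1,2)->W->(1,1) | ant2:(2,3)->W->(2,2)
  grid max=4 at (1,2)
Step 3: ant0:(1,2)->W->(1,1) | ant1:(1,1)->E->(1,2) | ant2:(2,2)->N->(1,2)
  grid max=7 at (1,2)
Step 4: ant0:(1,1)->E->(1,2) | ant1:(1,2)->W->(1,1) | ant2:(1,2)->W->(1,1)
  grid max=8 at (1,2)

(1,2) (1,1) (1,1)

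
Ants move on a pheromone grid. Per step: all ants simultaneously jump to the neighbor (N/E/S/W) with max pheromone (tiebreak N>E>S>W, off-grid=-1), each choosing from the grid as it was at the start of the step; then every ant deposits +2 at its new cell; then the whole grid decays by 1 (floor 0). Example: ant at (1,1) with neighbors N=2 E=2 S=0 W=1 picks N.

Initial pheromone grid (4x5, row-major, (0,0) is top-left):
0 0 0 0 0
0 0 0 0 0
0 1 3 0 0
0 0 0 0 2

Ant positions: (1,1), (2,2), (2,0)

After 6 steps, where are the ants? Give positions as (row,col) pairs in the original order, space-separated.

Step 1: ant0:(1,1)->S->(2,1) | ant1:(2,2)->W->(2,1) | ant2:(2,0)->E->(2,1)
  grid max=6 at (2,1)
Step 2: ant0:(2,1)->E->(2,2) | ant1:(2,1)->E->(2,2) | ant2:(2,1)->E->(2,2)
  grid max=7 at (2,2)
Step 3: ant0:(2,2)->W->(2,1) | ant1:(2,2)->W->(2,1) | ant2:(2,2)->W->(2,1)
  grid max=10 at (2,1)
Step 4: ant0:(2,1)->E->(2,2) | ant1:(2,1)->E->(2,2) | ant2:(2,1)->E->(2,2)
  grid max=11 at (2,2)
Step 5: ant0:(2,2)->W->(2,1) | ant1:(2,2)->W->(2,1) | ant2:(2,2)->W->(2,1)
  grid max=14 at (2,1)
Step 6: ant0:(2,1)->E->(2,2) | ant1:(2,1)->E->(2,2) | ant2:(2,1)->E->(2,2)
  grid max=15 at (2,2)

(2,2) (2,2) (2,2)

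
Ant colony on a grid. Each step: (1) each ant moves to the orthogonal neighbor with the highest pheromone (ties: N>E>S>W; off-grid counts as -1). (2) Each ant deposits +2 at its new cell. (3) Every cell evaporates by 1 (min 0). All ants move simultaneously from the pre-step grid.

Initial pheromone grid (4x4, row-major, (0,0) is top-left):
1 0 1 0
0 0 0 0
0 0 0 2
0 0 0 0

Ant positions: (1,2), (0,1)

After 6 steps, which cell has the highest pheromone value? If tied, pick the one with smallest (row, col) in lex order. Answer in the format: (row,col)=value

Answer: (0,2)=7

Derivation:
Step 1: ant0:(1,2)->N->(0,2) | ant1:(0,1)->E->(0,2)
  grid max=4 at (0,2)
Step 2: ant0:(0,2)->E->(0,3) | ant1:(0,2)->E->(0,3)
  grid max=3 at (0,2)
Step 3: ant0:(0,3)->W->(0,2) | ant1:(0,3)->W->(0,2)
  grid max=6 at (0,2)
Step 4: ant0:(0,2)->E->(0,3) | ant1:(0,2)->E->(0,3)
  grid max=5 at (0,2)
Step 5: ant0:(0,3)->W->(0,2) | ant1:(0,3)->W->(0,2)
  grid max=8 at (0,2)
Step 6: ant0:(0,2)->E->(0,3) | ant1:(0,2)->E->(0,3)
  grid max=7 at (0,2)
Final grid:
  0 0 7 7
  0 0 0 0
  0 0 0 0
  0 0 0 0
Max pheromone 7 at (0,2)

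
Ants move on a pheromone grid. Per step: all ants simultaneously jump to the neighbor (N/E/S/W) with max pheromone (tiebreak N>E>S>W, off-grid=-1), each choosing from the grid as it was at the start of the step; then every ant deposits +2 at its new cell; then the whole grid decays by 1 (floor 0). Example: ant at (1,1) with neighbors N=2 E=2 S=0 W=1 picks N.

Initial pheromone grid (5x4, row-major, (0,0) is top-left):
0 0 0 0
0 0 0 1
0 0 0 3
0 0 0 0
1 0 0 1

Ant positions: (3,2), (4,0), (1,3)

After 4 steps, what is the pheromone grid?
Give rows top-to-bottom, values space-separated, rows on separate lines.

After step 1: ants at (2,2),(3,0),(2,3)
  0 0 0 0
  0 0 0 0
  0 0 1 4
  1 0 0 0
  0 0 0 0
After step 2: ants at (2,3),(2,0),(2,2)
  0 0 0 0
  0 0 0 0
  1 0 2 5
  0 0 0 0
  0 0 0 0
After step 3: ants at (2,2),(1,0),(2,3)
  0 0 0 0
  1 0 0 0
  0 0 3 6
  0 0 0 0
  0 0 0 0
After step 4: ants at (2,3),(0,0),(2,2)
  1 0 0 0
  0 0 0 0
  0 0 4 7
  0 0 0 0
  0 0 0 0

1 0 0 0
0 0 0 0
0 0 4 7
0 0 0 0
0 0 0 0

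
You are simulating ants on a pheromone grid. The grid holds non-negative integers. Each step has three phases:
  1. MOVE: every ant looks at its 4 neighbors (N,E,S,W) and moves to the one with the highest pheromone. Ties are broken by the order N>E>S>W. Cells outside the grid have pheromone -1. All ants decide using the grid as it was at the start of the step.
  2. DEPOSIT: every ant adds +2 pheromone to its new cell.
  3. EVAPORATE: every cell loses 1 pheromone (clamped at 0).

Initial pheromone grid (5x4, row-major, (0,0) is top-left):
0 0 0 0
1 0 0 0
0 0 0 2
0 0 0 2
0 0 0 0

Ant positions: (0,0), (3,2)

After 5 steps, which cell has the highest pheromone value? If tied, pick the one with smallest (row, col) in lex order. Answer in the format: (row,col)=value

Answer: (3,3)=3

Derivation:
Step 1: ant0:(0,0)->S->(1,0) | ant1:(3,2)->E->(3,3)
  grid max=3 at (3,3)
Step 2: ant0:(1,0)->N->(0,0) | ant1:(3,3)->N->(2,3)
  grid max=2 at (2,3)
Step 3: ant0:(0,0)->S->(1,0) | ant1:(2,3)->S->(3,3)
  grid max=3 at (3,3)
Step 4: ant0:(1,0)->N->(0,0) | ant1:(3,3)->N->(2,3)
  grid max=2 at (2,3)
Step 5: ant0:(0,0)->S->(1,0) | ant1:(2,3)->S->(3,3)
  grid max=3 at (3,3)
Final grid:
  0 0 0 0
  2 0 0 0
  0 0 0 1
  0 0 0 3
  0 0 0 0
Max pheromone 3 at (3,3)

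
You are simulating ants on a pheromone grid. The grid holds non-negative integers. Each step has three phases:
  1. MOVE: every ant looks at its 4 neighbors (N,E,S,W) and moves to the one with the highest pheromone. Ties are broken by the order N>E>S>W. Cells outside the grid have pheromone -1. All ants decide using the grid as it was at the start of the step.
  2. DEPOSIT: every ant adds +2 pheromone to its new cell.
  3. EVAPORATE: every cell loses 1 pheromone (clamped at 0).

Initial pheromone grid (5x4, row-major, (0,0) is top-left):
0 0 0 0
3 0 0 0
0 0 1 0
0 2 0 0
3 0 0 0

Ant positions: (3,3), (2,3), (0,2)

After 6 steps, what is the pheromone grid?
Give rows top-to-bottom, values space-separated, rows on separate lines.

After step 1: ants at (2,3),(2,2),(0,3)
  0 0 0 1
  2 0 0 0
  0 0 2 1
  0 1 0 0
  2 0 0 0
After step 2: ants at (2,2),(2,3),(1,3)
  0 0 0 0
  1 0 0 1
  0 0 3 2
  0 0 0 0
  1 0 0 0
After step 3: ants at (2,3),(2,2),(2,3)
  0 0 0 0
  0 0 0 0
  0 0 4 5
  0 0 0 0
  0 0 0 0
After step 4: ants at (2,2),(2,3),(2,2)
  0 0 0 0
  0 0 0 0
  0 0 7 6
  0 0 0 0
  0 0 0 0
After step 5: ants at (2,3),(2,2),(2,3)
  0 0 0 0
  0 0 0 0
  0 0 8 9
  0 0 0 0
  0 0 0 0
After step 6: ants at (2,2),(2,3),(2,2)
  0 0 0 0
  0 0 0 0
  0 0 11 10
  0 0 0 0
  0 0 0 0

0 0 0 0
0 0 0 0
0 0 11 10
0 0 0 0
0 0 0 0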